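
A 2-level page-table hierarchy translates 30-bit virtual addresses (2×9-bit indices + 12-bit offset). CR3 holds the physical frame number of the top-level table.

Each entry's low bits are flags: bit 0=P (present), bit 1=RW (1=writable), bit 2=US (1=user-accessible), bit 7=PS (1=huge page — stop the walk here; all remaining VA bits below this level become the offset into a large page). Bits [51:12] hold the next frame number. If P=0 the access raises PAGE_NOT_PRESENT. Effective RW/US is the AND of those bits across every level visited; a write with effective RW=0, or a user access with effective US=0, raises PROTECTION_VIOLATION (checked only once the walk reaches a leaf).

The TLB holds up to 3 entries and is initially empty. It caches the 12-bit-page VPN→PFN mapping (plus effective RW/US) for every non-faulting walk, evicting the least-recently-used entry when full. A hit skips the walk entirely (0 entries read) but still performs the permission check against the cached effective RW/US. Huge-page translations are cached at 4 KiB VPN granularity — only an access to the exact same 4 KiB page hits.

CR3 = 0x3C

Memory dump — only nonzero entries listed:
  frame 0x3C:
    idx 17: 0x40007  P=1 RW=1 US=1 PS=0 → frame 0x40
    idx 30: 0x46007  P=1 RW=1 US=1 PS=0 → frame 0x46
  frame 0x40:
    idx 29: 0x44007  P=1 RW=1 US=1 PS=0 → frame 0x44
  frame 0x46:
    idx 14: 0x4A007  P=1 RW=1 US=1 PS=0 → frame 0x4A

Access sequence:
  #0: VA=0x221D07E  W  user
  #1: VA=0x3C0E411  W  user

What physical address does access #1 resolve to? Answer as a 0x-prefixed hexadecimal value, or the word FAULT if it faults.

Trace:
#0 VA=0x221D07E (w,user):
  lvl0: tbl 0x3C, slot 17 ⇒ 0x40007 (P1/RW1/US1/PS0)
  lvl1: tbl 0x40, slot 29 ⇒ 0x44007 (P1/RW1/US1/PS0)
  ⇒ phys 0x4407E  [2 reads]
#1 VA=0x3C0E411 (w,user):
  lvl0: tbl 0x3C, slot 30 ⇒ 0x46007 (P1/RW1/US1/PS0)
  lvl1: tbl 0x46, slot 14 ⇒ 0x4A007 (P1/RW1/US1/PS0)
  ⇒ phys 0x4A411  [2 reads]

Access #1 PA: 0x4A411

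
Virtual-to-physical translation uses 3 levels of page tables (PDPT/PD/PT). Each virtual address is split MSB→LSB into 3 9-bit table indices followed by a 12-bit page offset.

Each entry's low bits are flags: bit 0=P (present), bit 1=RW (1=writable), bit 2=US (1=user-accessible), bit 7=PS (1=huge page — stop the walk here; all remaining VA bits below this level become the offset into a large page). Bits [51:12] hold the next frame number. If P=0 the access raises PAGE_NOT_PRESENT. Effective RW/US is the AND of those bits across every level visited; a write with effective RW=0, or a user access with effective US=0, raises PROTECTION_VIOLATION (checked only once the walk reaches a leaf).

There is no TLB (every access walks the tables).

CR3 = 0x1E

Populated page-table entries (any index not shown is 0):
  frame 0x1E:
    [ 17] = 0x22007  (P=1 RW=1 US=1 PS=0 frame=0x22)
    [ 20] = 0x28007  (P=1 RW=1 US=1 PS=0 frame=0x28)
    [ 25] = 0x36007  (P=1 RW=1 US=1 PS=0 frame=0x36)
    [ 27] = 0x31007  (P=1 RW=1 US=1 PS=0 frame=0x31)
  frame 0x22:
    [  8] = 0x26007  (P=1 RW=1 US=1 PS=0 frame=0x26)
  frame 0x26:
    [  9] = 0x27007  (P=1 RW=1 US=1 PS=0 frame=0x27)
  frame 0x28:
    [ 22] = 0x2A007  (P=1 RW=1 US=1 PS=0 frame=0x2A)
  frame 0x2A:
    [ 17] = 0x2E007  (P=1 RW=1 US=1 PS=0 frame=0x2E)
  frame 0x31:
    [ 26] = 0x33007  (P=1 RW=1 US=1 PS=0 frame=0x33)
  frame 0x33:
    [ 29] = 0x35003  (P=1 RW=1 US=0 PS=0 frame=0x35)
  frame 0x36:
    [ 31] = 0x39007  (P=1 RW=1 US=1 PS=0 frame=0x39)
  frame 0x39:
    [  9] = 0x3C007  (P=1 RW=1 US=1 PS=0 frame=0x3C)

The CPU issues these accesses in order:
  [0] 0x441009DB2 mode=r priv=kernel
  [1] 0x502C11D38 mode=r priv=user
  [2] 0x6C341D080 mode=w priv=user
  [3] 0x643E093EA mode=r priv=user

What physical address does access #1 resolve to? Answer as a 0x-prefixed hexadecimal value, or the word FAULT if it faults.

Trace:
#0 VA=0x441009DB2 (r,kernel):
  [0] read 0x1E idx=17: raw=0x22007 flags P=1 W=1 U=1 S=0
  [1] read 0x22 idx=8: raw=0x26007 flags P=1 W=1 U=1 S=0
  [2] read 0x26 idx=9: raw=0x27007 flags P=1 W=1 U=1 S=0
  → PA=0x27DB2  (3 entries read)
#1 VA=0x502C11D38 (r,user):
  [0] read 0x1E idx=20: raw=0x28007 flags P=1 W=1 U=1 S=0
  [1] read 0x28 idx=22: raw=0x2A007 flags P=1 W=1 U=1 S=0
  [2] read 0x2A idx=17: raw=0x2E007 flags P=1 W=1 U=1 S=0
  → PA=0x2ED38  (3 entries read)
#2 VA=0x6C341D080 (w,user):
  [0] read 0x1E idx=27: raw=0x31007 flags P=1 W=1 U=1 S=0
  [1] read 0x31 idx=26: raw=0x33007 flags P=1 W=1 U=1 S=0
  [2] read 0x33 idx=29: raw=0x35003 flags P=1 W=1 U=0 S=0
  ✗ PROTECTION_VIOLATION  [3 reads]
#3 VA=0x643E093EA (r,user):
  [0] read 0x1E idx=25: raw=0x36007 flags P=1 W=1 U=1 S=0
  [1] read 0x36 idx=31: raw=0x39007 flags P=1 W=1 U=1 S=0
  [2] read 0x39 idx=9: raw=0x3C007 flags P=1 W=1 U=1 S=0
  → PA=0x3C3EA  (3 entries read)

Access #1 PA: 0x2ED38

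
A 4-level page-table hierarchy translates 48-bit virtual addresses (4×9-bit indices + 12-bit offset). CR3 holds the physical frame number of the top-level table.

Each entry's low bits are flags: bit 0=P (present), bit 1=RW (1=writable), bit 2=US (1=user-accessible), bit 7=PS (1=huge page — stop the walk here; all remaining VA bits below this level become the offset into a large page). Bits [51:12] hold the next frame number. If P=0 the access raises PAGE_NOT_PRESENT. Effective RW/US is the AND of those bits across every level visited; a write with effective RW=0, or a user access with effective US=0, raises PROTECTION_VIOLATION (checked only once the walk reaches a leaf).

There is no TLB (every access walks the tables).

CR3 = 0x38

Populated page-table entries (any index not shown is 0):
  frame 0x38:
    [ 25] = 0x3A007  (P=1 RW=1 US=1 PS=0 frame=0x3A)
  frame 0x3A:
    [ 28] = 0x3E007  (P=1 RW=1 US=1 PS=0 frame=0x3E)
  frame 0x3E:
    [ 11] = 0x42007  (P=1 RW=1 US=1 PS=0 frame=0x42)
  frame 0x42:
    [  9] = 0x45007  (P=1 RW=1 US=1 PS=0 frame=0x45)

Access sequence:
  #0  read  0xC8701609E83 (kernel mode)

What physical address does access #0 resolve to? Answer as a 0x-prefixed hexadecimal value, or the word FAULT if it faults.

Walk each access:
#0 VA=0xC8701609E83 (r,kernel):
  [0] read 0x38 idx=25: raw=0x3A007 flags P=1 W=1 U=1 S=0
  [1] read 0x3A idx=28: raw=0x3E007 flags P=1 W=1 U=1 S=0
  [2] read 0x3E idx=11: raw=0x42007 flags P=1 W=1 U=1 S=0
  [3] read 0x42 idx=9: raw=0x45007 flags P=1 W=1 U=1 S=0
  ⇒ phys 0x45E83  [4 reads]

Access #0 PA: 0x45E83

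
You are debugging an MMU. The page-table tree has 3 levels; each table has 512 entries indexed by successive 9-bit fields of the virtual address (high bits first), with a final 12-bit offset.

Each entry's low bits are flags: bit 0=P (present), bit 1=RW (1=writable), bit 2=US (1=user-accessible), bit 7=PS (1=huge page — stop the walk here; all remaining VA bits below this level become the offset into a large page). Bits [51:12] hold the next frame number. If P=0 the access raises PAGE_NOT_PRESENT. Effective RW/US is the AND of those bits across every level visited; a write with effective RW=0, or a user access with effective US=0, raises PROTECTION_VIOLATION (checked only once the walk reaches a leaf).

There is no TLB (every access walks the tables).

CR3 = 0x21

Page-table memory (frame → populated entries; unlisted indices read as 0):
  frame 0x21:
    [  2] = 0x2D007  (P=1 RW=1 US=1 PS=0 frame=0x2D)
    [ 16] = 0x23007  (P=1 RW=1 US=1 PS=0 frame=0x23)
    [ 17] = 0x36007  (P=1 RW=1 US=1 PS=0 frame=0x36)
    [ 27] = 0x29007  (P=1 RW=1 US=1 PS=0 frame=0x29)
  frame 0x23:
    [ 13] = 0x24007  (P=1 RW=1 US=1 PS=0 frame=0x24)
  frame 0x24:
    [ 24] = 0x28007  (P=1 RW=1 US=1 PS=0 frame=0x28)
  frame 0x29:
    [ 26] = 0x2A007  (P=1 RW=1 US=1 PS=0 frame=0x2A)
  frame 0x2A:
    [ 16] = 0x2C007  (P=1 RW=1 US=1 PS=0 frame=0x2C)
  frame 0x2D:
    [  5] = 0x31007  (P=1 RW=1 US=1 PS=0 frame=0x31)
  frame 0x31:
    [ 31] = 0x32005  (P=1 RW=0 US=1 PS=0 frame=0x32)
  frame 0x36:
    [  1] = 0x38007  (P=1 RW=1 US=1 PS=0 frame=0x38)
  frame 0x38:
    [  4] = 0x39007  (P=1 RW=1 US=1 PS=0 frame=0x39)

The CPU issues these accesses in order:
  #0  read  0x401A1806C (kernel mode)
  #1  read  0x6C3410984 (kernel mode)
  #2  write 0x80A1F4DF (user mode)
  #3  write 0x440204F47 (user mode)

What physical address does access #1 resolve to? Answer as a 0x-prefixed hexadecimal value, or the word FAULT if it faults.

Trace:
#0 VA=0x401A1806C (r,kernel):
  L0: frame=0x21 idx=16 entry=0x23007 [P=1 RW=1 US=1 PS=0]
  L1: frame=0x23 idx=13 entry=0x24007 [P=1 RW=1 US=1 PS=0]
  L2: frame=0x24 idx=24 entry=0x28007 [P=1 RW=1 US=1 PS=0]
  ⇒ phys 0x2806C  [3 reads]
#1 VA=0x6C3410984 (r,kernel):
  L0: frame=0x21 idx=27 entry=0x29007 [P=1 RW=1 US=1 PS=0]
  L1: frame=0x29 idx=26 entry=0x2A007 [P=1 RW=1 US=1 PS=0]
  L2: frame=0x2A idx=16 entry=0x2C007 [P=1 RW=1 US=1 PS=0]
  ⇒ phys 0x2C984  [3 reads]
#2 VA=0x80A1F4DF (w,user):
  L0: frame=0x21 idx=2 entry=0x2D007 [P=1 RW=1 US=1 PS=0]
  L1: frame=0x2D idx=5 entry=0x31007 [P=1 RW=1 US=1 PS=0]
  L2: frame=0x31 idx=31 entry=0x32005 [P=1 RW=0 US=1 PS=0]
  ⇒ fault: PROTECTION_VIOLATION  — 3 lookups
#3 VA=0x440204F47 (w,user):
  L0: frame=0x21 idx=17 entry=0x36007 [P=1 RW=1 US=1 PS=0]
  L1: frame=0x36 idx=1 entry=0x38007 [P=1 RW=1 US=1 PS=0]
  L2: frame=0x38 idx=4 entry=0x39007 [P=1 RW=1 US=1 PS=0]
  ⇒ phys 0x39F47  [3 reads]

Access #1 PA: 0x2C984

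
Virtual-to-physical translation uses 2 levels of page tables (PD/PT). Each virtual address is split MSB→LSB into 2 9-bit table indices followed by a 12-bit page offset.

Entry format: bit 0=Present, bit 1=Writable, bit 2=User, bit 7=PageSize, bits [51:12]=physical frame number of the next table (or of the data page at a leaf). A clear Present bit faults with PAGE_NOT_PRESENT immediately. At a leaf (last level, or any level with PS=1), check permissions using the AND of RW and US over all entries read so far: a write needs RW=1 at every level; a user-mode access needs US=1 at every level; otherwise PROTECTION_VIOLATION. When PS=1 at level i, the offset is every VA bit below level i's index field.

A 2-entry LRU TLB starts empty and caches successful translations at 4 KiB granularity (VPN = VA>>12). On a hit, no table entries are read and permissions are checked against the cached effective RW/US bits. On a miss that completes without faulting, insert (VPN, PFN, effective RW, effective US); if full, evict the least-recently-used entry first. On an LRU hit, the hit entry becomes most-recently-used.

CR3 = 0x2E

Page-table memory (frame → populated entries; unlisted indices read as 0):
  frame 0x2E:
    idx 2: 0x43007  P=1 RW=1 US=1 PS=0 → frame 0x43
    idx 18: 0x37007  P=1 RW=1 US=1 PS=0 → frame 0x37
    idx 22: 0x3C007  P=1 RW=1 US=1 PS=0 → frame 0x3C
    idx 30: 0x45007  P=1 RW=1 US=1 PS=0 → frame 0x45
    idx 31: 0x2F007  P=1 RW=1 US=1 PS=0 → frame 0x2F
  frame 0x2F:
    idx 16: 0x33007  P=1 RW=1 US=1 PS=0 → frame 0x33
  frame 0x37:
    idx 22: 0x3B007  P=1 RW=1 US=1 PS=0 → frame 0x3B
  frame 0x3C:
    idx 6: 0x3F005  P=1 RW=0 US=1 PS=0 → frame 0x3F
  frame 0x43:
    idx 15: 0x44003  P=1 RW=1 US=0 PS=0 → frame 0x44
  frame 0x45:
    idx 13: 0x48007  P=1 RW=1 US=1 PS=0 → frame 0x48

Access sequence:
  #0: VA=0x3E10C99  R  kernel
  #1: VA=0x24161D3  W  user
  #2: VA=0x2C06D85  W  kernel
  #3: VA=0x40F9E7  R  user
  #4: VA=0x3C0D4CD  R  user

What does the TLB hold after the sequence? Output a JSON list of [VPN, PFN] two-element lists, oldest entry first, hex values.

Per-access translation:
#0 VA=0x3E10C99 (r,kernel):
  L0 @0x2E[31] → 0x2F007  P=1,RW=1,US=1,PS=0
  L1 @0x2F[16] → 0x33007  P=1,RW=1,US=1,PS=0
  ⇒ phys 0x33C99  [2 reads]
#1 VA=0x24161D3 (w,user):
  L0 @0x2E[18] → 0x37007  P=1,RW=1,US=1,PS=0
  L1 @0x37[22] → 0x3B007  P=1,RW=1,US=1,PS=0
  ⇒ phys 0x3B1D3  [2 reads]
#2 VA=0x2C06D85 (w,kernel):
  L0 @0x2E[22] → 0x3C007  P=1,RW=1,US=1,PS=0
  L1 @0x3C[6] → 0x3F005  P=1,RW=0,US=1,PS=0
  ✗ PROTECTION_VIOLATION  [2 reads]
#3 VA=0x40F9E7 (r,user):
  L0 @0x2E[2] → 0x43007  P=1,RW=1,US=1,PS=0
  L1 @0x43[15] → 0x44003  P=1,RW=1,US=0,PS=0
  ✗ PROTECTION_VIOLATION  [2 reads]
#4 VA=0x3C0D4CD (r,user):
  L0 @0x2E[30] → 0x45007  P=1,RW=1,US=1,PS=0
  L1 @0x45[13] → 0x48007  P=1,RW=1,US=1,PS=0
  ⇒ phys 0x484CD  [2 reads]

TLB: [["0x2416", "0x3B"], ["0x3C0D", "0x48"]]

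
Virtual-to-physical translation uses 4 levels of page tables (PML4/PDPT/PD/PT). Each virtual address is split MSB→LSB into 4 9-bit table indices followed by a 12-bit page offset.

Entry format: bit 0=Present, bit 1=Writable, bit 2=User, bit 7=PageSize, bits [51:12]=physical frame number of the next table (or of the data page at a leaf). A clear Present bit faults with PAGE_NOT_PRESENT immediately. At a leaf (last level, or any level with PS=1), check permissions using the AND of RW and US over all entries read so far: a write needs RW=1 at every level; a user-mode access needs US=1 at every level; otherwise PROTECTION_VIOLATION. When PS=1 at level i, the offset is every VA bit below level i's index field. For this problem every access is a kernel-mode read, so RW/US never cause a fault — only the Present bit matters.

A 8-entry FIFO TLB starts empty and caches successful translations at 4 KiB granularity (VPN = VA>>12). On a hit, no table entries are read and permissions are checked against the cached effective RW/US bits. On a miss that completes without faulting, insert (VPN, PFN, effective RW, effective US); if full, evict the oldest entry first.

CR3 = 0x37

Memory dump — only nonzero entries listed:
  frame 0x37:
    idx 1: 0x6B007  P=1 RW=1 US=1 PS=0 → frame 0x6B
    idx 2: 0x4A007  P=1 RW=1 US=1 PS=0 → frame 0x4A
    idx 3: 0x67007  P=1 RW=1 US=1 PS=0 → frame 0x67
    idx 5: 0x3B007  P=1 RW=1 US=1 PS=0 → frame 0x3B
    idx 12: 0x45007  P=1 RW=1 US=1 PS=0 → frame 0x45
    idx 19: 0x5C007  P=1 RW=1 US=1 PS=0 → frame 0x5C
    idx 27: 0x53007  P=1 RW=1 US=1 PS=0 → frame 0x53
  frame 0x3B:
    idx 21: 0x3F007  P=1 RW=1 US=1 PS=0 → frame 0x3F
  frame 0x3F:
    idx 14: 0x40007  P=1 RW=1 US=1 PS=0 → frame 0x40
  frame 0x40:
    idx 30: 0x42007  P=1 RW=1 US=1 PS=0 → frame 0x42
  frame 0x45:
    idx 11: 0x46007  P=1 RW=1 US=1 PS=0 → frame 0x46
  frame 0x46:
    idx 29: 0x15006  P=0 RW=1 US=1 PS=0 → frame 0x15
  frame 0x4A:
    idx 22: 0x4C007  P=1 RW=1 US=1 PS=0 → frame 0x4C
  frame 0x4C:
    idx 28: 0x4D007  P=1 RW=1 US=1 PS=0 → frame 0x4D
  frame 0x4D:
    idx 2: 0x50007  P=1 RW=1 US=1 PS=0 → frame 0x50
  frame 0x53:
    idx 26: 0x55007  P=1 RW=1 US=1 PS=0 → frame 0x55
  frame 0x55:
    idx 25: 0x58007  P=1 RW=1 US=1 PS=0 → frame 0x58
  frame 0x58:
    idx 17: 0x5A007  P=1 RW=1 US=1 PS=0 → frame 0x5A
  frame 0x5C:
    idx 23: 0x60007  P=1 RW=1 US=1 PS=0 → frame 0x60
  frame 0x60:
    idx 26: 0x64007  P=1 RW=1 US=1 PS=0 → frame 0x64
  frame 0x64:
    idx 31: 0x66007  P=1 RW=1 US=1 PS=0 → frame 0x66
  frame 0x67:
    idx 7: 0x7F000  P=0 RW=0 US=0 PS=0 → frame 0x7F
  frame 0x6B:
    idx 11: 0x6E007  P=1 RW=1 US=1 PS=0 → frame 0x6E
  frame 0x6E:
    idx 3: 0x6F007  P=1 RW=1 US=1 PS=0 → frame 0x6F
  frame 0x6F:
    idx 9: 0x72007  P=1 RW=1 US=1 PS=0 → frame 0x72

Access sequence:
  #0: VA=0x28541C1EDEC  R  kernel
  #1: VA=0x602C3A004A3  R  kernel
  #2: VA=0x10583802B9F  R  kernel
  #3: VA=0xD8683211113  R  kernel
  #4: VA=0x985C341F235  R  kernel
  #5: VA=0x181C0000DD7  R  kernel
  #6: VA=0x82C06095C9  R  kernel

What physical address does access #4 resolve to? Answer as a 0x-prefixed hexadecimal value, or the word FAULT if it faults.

Per-access translation:
#0 VA=0x28541C1EDEC (r,kernel):
  L0 @0x37[5] → 0x3B007  P=1,RW=1,US=1,PS=0
  L1 @0x3B[21] → 0x3F007  P=1,RW=1,US=1,PS=0
  L2 @0x3F[14] → 0x40007  P=1,RW=1,US=1,PS=0
  L3 @0x40[30] → 0x42007  P=1,RW=1,US=1,PS=0
  → PA=0x42DEC  (4 entries read)
#1 VA=0x602C3A004A3 (r,kernel):
  L0 @0x37[12] → 0x45007  P=1,RW=1,US=1,PS=0
  L1 @0x45[11] → 0x46007  P=1,RW=1,US=1,PS=0
  L2 @0x46[29] → 0x15006  P=0,RW=1,US=1,PS=0
  ⇒ fault: PAGE_NOT_PRESENT  — 3 lookups
#2 VA=0x10583802B9F (r,kernel):
  L0 @0x37[2] → 0x4A007  P=1,RW=1,US=1,PS=0
  L1 @0x4A[22] → 0x4C007  P=1,RW=1,US=1,PS=0
  L2 @0x4C[28] → 0x4D007  P=1,RW=1,US=1,PS=0
  L3 @0x4D[2] → 0x50007  P=1,RW=1,US=1,PS=0
  → PA=0x50B9F  (4 entries read)
#3 VA=0xD8683211113 (r,kernel):
  L0 @0x37[27] → 0x53007  P=1,RW=1,US=1,PS=0
  L1 @0x53[26] → 0x55007  P=1,RW=1,US=1,PS=0
  L2 @0x55[25] → 0x58007  P=1,RW=1,US=1,PS=0
  L3 @0x58[17] → 0x5A007  P=1,RW=1,US=1,PS=0
  → PA=0x5A113  (4 entries read)
#4 VA=0x985C341F235 (r,kernel):
  L0 @0x37[19] → 0x5C007  P=1,RW=1,US=1,PS=0
  L1 @0x5C[23] → 0x60007  P=1,RW=1,US=1,PS=0
  L2 @0x60[26] → 0x64007  P=1,RW=1,US=1,PS=0
  L3 @0x64[31] → 0x66007  P=1,RW=1,US=1,PS=0
  → PA=0x66235  (4 entries read)
#5 VA=0x181C0000DD7 (r,kernel):
  L0 @0x37[3] → 0x67007  P=1,RW=1,US=1,PS=0
  L1 @0x67[7] → 0x7F000  P=0,RW=0,US=0,PS=0
  ⇒ fault: PAGE_NOT_PRESENT  — 2 lookups
#6 VA=0x82C06095C9 (r,kernel):
  L0 @0x37[1] → 0x6B007  P=1,RW=1,US=1,PS=0
  L1 @0x6B[11] → 0x6E007  P=1,RW=1,US=1,PS=0
  L2 @0x6E[3] → 0x6F007  P=1,RW=1,US=1,PS=0
  L3 @0x6F[9] → 0x72007  P=1,RW=1,US=1,PS=0
  → PA=0x725C9  (4 entries read)

Access #4 PA: 0x66235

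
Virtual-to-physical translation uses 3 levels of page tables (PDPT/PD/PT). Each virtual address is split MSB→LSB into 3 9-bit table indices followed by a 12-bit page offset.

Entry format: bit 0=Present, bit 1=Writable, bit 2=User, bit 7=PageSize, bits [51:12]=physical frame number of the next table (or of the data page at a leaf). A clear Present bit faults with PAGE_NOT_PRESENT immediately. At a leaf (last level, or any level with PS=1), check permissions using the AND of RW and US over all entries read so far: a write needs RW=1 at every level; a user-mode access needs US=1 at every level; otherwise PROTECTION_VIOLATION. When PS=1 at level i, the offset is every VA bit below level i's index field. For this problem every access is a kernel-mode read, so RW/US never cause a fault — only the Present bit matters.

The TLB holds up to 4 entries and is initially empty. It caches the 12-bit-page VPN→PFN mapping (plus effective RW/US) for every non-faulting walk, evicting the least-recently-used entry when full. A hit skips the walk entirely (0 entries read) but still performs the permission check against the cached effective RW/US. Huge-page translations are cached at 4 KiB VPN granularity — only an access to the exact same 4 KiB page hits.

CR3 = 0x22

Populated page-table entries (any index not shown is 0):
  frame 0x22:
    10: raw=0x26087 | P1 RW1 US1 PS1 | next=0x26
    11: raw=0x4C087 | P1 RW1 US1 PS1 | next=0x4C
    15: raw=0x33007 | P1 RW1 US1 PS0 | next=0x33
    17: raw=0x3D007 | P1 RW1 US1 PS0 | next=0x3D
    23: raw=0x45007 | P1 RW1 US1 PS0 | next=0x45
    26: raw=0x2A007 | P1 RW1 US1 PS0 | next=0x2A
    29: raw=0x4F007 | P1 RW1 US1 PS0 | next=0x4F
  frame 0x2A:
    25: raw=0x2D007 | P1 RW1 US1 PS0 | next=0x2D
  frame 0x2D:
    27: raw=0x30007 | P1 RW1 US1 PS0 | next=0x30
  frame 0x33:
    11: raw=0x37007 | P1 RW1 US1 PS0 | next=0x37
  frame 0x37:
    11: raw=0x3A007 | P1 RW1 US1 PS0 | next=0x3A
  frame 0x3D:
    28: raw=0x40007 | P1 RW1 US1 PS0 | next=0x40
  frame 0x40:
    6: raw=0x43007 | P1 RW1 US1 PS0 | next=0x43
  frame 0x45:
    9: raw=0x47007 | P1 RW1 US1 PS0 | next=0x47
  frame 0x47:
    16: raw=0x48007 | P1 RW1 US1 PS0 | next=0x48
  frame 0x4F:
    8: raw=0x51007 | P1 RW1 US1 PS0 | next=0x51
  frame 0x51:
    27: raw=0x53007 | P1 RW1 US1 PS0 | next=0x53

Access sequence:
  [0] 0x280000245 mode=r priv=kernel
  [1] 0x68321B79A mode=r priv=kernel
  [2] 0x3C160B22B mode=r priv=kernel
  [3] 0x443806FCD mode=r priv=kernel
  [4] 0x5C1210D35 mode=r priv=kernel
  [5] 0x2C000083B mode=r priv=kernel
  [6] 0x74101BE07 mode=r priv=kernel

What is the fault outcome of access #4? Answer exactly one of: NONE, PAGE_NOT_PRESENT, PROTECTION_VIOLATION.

Walk each access:
#0 VA=0x280000245 (r,kernel):
  L0: frame=0x22 idx=10 entry=0x26087 [P=1 RW=1 US=1 PS=1]
  ✓ 0x26245 (huge @L0)  — 1 lookups
#1 VA=0x68321B79A (r,kernel):
  L0: frame=0x22 idx=26 entry=0x2A007 [P=1 RW=1 US=1 PS=0]
  L1: frame=0x2A idx=25 entry=0x2D007 [P=1 RW=1 US=1 PS=0]
  L2: frame=0x2D idx=27 entry=0x30007 [P=1 RW=1 US=1 PS=0]
  ✓ 0x3079A  — 3 lookups
#2 VA=0x3C160B22B (r,kernel):
  L0: frame=0x22 idx=15 entry=0x33007 [P=1 RW=1 US=1 PS=0]
  L1: frame=0x33 idx=11 entry=0x37007 [P=1 RW=1 US=1 PS=0]
  L2: frame=0x37 idx=11 entry=0x3A007 [P=1 RW=1 US=1 PS=0]
  ✓ 0x3A22B  — 3 lookups
#3 VA=0x443806FCD (r,kernel):
  L0: frame=0x22 idx=17 entry=0x3D007 [P=1 RW=1 US=1 PS=0]
  L1: frame=0x3D idx=28 entry=0x40007 [P=1 RW=1 US=1 PS=0]
  L2: frame=0x40 idx=6 entry=0x43007 [P=1 RW=1 US=1 PS=0]
  ✓ 0x43FCD  — 3 lookups
#4 VA=0x5C1210D35 (r,kernel):
  L0: frame=0x22 idx=23 entry=0x45007 [P=1 RW=1 US=1 PS=0]
  L1: frame=0x45 idx=9 entry=0x47007 [P=1 RW=1 US=1 PS=0]
  L2: frame=0x47 idx=16 entry=0x48007 [P=1 RW=1 US=1 PS=0]
  ✓ 0x48D35  — 3 lookups
#5 VA=0x2C000083B (r,kernel):
  L0: frame=0x22 idx=11 entry=0x4C087 [P=1 RW=1 US=1 PS=1]
  ✓ 0x4C83B (huge @L0)  — 1 lookups
#6 VA=0x74101BE07 (r,kernel):
  L0: frame=0x22 idx=29 entry=0x4F007 [P=1 RW=1 US=1 PS=0]
  L1: frame=0x4F idx=8 entry=0x51007 [P=1 RW=1 US=1 PS=0]
  L2: frame=0x51 idx=27 entry=0x53007 [P=1 RW=1 US=1 PS=0]
  ✓ 0x53E07  — 3 lookups

Access #4 fault: NONE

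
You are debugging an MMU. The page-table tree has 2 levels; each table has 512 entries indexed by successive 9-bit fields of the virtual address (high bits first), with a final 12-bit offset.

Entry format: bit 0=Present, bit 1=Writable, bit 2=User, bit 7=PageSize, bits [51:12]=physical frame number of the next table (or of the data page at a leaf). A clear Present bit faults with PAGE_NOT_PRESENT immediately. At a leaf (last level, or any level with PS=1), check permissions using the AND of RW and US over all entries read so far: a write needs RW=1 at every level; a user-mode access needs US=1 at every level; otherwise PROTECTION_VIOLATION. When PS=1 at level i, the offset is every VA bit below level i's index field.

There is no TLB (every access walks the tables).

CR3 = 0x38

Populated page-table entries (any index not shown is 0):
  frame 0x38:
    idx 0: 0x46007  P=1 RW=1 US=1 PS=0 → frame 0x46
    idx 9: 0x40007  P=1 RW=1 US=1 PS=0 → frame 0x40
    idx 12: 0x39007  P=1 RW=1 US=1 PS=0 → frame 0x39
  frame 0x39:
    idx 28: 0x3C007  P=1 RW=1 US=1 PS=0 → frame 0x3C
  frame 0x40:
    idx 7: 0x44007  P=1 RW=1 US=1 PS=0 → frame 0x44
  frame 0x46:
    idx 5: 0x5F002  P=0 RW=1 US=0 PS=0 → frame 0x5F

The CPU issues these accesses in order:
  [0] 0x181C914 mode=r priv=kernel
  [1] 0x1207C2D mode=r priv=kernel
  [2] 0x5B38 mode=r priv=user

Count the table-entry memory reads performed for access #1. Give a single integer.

Walk each access:
#0 VA=0x181C914 (r,kernel):
  lvl0: tbl 0x38, slot 12 ⇒ 0x39007 (P1/RW1/US1/PS0)
  lvl1: tbl 0x39, slot 28 ⇒ 0x3C007 (P1/RW1/US1/PS0)
  ✓ 0x3C914  — 2 lookups
#1 VA=0x1207C2D (r,kernel):
  lvl0: tbl 0x38, slot 9 ⇒ 0x40007 (P1/RW1/US1/PS0)
  lvl1: tbl 0x40, slot 7 ⇒ 0x44007 (P1/RW1/US1/PS0)
  ✓ 0x44C2D  — 2 lookups
#2 VA=0x5B38 (r,user):
  lvl0: tbl 0x38, slot 0 ⇒ 0x46007 (P1/RW1/US1/PS0)
  lvl1: tbl 0x46, slot 5 ⇒ 0x5F002 (P0/RW1/US0/PS0)
  ⇒ fault: PAGE_NOT_PRESENT  — 2 lookups

Entries read for #1: 2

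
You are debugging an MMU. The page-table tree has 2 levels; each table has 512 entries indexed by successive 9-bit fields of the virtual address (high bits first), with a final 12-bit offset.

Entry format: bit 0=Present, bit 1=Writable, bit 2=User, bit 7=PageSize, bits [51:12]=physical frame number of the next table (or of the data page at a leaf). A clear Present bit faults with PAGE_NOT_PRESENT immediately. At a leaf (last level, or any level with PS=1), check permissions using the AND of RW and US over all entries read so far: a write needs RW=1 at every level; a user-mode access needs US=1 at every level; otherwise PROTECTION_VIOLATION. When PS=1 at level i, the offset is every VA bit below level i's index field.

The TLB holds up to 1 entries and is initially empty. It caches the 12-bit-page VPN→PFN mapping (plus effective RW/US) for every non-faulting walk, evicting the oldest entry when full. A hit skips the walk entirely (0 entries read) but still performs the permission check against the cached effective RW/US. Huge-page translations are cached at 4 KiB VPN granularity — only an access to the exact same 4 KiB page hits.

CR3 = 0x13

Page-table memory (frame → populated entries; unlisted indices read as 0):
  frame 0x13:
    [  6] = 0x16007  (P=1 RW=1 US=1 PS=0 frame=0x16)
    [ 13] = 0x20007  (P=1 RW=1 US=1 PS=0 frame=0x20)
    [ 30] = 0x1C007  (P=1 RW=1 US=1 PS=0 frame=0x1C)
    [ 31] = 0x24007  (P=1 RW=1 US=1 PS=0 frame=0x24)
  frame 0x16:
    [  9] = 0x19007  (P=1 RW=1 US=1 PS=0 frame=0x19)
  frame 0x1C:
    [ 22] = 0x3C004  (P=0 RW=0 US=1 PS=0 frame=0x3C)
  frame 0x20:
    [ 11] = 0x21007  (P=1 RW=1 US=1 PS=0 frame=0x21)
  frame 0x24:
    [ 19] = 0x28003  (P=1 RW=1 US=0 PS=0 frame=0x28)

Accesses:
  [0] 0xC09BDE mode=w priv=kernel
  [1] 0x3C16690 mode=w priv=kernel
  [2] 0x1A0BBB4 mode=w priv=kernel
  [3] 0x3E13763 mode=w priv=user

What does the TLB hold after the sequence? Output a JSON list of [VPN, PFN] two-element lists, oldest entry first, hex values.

Trace:
#0 VA=0xC09BDE (w,kernel):
  L0 @0x13[6] → 0x16007  P=1,RW=1,US=1,PS=0
  L1 @0x16[9] → 0x19007  P=1,RW=1,US=1,PS=0
  ⇒ phys 0x19BDE  [2 reads]
#1 VA=0x3C16690 (w,kernel):
  L0 @0x13[30] → 0x1C007  P=1,RW=1,US=1,PS=0
  L1 @0x1C[22] → 0x3C004  P=0,RW=0,US=1,PS=0
  ✗ PAGE_NOT_PRESENT  [2 reads]
#2 VA=0x1A0BBB4 (w,kernel):
  L0 @0x13[13] → 0x20007  P=1,RW=1,US=1,PS=0
  L1 @0x20[11] → 0x21007  P=1,RW=1,US=1,PS=0
  ⇒ phys 0x21BB4  [2 reads]
#3 VA=0x3E13763 (w,user):
  L0 @0x13[31] → 0x24007  P=1,RW=1,US=1,PS=0
  L1 @0x24[19] → 0x28003  P=1,RW=1,US=0,PS=0
  ✗ PROTECTION_VIOLATION  [2 reads]

TLB: [["0x1A0B", "0x21"]]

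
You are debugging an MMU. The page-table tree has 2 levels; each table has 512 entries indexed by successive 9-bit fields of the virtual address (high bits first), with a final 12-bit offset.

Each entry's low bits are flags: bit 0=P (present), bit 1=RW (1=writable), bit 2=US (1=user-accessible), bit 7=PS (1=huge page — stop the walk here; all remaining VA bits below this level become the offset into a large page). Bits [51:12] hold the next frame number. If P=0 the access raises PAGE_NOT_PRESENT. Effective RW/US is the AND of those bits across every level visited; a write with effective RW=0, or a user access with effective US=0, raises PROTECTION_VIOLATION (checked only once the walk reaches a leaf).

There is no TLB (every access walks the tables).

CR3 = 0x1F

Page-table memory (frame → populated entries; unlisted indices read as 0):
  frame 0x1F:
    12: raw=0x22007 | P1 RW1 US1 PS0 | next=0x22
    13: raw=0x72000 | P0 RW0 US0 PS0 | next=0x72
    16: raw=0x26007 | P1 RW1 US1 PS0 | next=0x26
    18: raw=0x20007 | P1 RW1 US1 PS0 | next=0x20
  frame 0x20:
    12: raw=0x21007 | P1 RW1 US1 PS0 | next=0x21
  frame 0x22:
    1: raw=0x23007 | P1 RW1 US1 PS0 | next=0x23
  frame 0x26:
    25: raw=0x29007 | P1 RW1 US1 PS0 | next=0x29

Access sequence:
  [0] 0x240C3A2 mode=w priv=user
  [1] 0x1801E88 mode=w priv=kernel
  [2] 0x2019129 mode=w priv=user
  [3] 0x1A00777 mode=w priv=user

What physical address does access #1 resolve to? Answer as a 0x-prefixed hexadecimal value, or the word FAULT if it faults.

Walk each access:
#0 VA=0x240C3A2 (w,user):
  L0: frame=0x1F idx=18 entry=0x20007 [P=1 RW=1 US=1 PS=0]
  L1: frame=0x20 idx=12 entry=0x21007 [P=1 RW=1 US=1 PS=0]
  ✓ 0x213A2  — 2 lookups
#1 VA=0x1801E88 (w,kernel):
  L0: frame=0x1F idx=12 entry=0x22007 [P=1 RW=1 US=1 PS=0]
  L1: frame=0x22 idx=1 entry=0x23007 [P=1 RW=1 US=1 PS=0]
  ✓ 0x23E88  — 2 lookups
#2 VA=0x2019129 (w,user):
  L0: frame=0x1F idx=16 entry=0x26007 [P=1 RW=1 US=1 PS=0]
  L1: frame=0x26 idx=25 entry=0x29007 [P=1 RW=1 US=1 PS=0]
  ✓ 0x29129  — 2 lookups
#3 VA=0x1A00777 (w,user):
  L0: frame=0x1F idx=13 entry=0x72000 [P=0 RW=0 US=0 PS=0]
  ✗ PAGE_NOT_PRESENT  [1 reads]

Access #1 PA: 0x23E88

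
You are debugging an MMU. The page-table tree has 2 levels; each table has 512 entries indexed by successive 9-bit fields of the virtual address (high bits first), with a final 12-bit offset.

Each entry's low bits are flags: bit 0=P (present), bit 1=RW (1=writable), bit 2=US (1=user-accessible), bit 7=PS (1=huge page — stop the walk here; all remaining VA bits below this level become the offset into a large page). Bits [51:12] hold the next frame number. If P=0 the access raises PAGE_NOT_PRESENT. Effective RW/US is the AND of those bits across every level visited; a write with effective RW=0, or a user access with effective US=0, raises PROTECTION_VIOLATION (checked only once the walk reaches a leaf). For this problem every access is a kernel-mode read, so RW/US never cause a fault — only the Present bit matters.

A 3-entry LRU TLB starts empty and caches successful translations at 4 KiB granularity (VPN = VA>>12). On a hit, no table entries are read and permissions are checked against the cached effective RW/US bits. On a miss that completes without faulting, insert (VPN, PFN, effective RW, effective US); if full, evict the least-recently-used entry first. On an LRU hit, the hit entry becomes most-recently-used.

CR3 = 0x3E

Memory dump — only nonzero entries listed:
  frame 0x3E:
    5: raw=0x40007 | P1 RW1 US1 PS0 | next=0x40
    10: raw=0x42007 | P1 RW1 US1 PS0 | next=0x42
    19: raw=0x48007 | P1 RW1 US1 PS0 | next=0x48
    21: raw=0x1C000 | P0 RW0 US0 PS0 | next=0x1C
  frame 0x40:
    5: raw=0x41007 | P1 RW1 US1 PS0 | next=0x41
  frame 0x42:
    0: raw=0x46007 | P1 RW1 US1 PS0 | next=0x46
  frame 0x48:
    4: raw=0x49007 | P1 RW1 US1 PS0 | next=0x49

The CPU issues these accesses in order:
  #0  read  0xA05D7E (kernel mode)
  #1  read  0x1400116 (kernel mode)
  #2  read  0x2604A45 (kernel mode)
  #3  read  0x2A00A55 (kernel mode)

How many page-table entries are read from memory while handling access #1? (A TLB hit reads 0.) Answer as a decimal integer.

Trace:
#0 VA=0xA05D7E (r,kernel):
  [0] read 0x3E idx=5: raw=0x40007 flags P=1 W=1 U=1 S=0
  [1] read 0x40 idx=5: raw=0x41007 flags P=1 W=1 U=1 S=0
  → PA=0x41D7E  (2 entries read)
#1 VA=0x1400116 (r,kernel):
  [0] read 0x3E idx=10: raw=0x42007 flags P=1 W=1 U=1 S=0
  [1] read 0x42 idx=0: raw=0x46007 flags P=1 W=1 U=1 S=0
  → PA=0x46116  (2 entries read)
#2 VA=0x2604A45 (r,kernel):
  [0] read 0x3E idx=19: raw=0x48007 flags P=1 W=1 U=1 S=0
  [1] read 0x48 idx=4: raw=0x49007 flags P=1 W=1 U=1 S=0
  → PA=0x49A45  (2 entries read)
#3 VA=0x2A00A55 (r,kernel):
  [0] read 0x3E idx=21: raw=0x1C000 flags P=0 W=0 U=0 S=0
  ✗ PAGE_NOT_PRESENT  [1 reads]

Entries read for #1: 2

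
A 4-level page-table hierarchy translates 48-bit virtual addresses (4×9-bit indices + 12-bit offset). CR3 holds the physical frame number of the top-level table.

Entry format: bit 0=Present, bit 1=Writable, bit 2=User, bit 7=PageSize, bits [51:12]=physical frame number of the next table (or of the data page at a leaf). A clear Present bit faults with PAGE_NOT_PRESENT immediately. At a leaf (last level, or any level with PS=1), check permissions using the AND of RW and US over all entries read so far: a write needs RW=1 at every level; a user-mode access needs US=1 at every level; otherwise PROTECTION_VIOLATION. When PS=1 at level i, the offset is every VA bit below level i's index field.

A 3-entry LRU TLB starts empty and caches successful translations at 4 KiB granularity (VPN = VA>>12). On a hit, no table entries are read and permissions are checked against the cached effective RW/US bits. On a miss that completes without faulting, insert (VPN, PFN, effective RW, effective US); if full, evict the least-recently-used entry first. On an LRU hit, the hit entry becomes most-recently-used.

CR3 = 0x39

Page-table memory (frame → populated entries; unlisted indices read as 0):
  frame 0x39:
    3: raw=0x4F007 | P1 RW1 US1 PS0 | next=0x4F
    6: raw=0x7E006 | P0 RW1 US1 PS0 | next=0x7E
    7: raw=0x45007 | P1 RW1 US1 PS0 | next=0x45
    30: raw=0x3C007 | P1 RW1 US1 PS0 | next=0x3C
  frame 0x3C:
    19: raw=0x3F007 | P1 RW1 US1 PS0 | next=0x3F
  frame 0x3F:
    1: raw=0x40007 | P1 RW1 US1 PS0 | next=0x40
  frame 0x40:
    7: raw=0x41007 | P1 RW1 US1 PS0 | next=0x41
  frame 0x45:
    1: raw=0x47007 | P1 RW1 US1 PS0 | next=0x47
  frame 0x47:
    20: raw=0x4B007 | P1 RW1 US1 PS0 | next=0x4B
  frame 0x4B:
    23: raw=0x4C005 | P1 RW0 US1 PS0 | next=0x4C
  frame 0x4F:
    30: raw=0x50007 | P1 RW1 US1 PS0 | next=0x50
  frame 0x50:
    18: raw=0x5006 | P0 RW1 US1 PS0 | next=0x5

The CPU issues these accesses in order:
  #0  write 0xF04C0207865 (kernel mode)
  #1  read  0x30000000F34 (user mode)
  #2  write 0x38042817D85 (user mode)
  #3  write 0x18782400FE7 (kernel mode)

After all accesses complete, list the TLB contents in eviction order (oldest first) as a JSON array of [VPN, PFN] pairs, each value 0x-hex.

Per-access translation:
#0 VA=0xF04C0207865 (w,kernel):
  [0] read 0x39 idx=30: raw=0x3C007 flags P=1 W=1 U=1 S=0
  [1] read 0x3C idx=19: raw=0x3F007 flags P=1 W=1 U=1 S=0
  [2] read 0x3F idx=1: raw=0x40007 flags P=1 W=1 U=1 S=0
  [3] read 0x40 idx=7: raw=0x41007 flags P=1 W=1 U=1 S=0
  ⇒ phys 0x41865  [4 reads]
#1 VA=0x30000000F34 (r,user):
  [0] read 0x39 idx=6: raw=0x7E006 flags P=0 W=1 U=1 S=0
  ⇒ fault: PAGE_NOT_PRESENT  — 1 lookups
#2 VA=0x38042817D85 (w,user):
  [0] read 0x39 idx=7: raw=0x45007 flags P=1 W=1 U=1 S=0
  [1] read 0x45 idx=1: raw=0x47007 flags P=1 W=1 U=1 S=0
  [2] read 0x47 idx=20: raw=0x4B007 flags P=1 W=1 U=1 S=0
  [3] read 0x4B idx=23: raw=0x4C005 flags P=1 W=0 U=1 S=0
  ⇒ fault: PROTECTION_VIOLATION  — 4 lookups
#3 VA=0x18782400FE7 (w,kernel):
  [0] read 0x39 idx=3: raw=0x4F007 flags P=1 W=1 U=1 S=0
  [1] read 0x4F idx=30: raw=0x50007 flags P=1 W=1 U=1 S=0
  [2] read 0x50 idx=18: raw=0x5006 flags P=0 W=1 U=1 S=0
  ⇒ fault: PAGE_NOT_PRESENT  — 3 lookups

TLB: [["0xF04C0207", "0x41"]]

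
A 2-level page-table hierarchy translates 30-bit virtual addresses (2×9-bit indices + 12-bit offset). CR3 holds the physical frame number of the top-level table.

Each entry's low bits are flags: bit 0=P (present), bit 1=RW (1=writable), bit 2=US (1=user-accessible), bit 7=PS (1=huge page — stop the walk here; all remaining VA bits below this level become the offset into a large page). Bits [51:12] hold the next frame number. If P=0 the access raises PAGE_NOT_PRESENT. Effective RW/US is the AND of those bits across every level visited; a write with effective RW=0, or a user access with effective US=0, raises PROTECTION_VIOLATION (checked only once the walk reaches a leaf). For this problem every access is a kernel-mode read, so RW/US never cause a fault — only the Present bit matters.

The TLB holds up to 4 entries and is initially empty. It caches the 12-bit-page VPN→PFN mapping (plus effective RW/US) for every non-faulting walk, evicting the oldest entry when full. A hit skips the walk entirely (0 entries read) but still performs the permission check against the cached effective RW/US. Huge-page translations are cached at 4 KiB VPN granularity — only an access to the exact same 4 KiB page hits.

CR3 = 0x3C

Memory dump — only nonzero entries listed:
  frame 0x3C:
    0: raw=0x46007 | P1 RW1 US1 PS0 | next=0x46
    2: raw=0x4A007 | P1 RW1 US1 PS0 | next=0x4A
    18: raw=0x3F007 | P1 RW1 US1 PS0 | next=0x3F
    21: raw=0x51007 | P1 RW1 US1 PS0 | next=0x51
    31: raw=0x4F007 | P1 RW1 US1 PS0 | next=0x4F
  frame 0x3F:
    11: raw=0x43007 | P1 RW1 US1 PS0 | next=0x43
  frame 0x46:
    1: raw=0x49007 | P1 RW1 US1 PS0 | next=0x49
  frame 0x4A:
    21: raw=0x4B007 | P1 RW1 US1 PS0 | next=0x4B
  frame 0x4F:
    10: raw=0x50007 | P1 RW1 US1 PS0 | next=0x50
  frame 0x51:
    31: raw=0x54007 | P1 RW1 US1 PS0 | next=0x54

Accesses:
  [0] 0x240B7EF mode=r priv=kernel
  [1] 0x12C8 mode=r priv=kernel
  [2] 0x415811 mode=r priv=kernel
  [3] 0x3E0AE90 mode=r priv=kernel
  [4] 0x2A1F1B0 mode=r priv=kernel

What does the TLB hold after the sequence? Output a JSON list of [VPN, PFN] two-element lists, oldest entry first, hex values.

Per-access translation:
#0 VA=0x240B7EF (r,kernel):
  [0] read 0x3C idx=18: raw=0x3F007 flags P=1 W=1 U=1 S=0
  [1] read 0x3F idx=11: raw=0x43007 flags P=1 W=1 U=1 S=0
  → PA=0x437EF  (2 entries read)
#1 VA=0x12C8 (r,kernel):
  [0] read 0x3C idx=0: raw=0x46007 flags P=1 W=1 U=1 S=0
  [1] read 0x46 idx=1: raw=0x49007 flags P=1 W=1 U=1 S=0
  → PA=0x492C8  (2 entries read)
#2 VA=0x415811 (r,kernel):
  [0] read 0x3C idx=2: raw=0x4A007 flags P=1 W=1 U=1 S=0
  [1] read 0x4A idx=21: raw=0x4B007 flags P=1 W=1 U=1 S=0
  → PA=0x4B811  (2 entries read)
#3 VA=0x3E0AE90 (r,kernel):
  [0] read 0x3C idx=31: raw=0x4F007 flags P=1 W=1 U=1 S=0
  [1] read 0x4F idx=10: raw=0x50007 flags P=1 W=1 U=1 S=0
  → PA=0x50E90  (2 entries read)
#4 VA=0x2A1F1B0 (r,kernel):
  [0] read 0x3C idx=21: raw=0x51007 flags P=1 W=1 U=1 S=0
  [1] read 0x51 idx=31: raw=0x54007 flags P=1 W=1 U=1 S=0
  → PA=0x541B0  (2 entries read)

TLB: [["0x1", "0x49"], ["0x415", "0x4B"], ["0x3E0A", "0x50"], ["0x2A1F", "0x54"]]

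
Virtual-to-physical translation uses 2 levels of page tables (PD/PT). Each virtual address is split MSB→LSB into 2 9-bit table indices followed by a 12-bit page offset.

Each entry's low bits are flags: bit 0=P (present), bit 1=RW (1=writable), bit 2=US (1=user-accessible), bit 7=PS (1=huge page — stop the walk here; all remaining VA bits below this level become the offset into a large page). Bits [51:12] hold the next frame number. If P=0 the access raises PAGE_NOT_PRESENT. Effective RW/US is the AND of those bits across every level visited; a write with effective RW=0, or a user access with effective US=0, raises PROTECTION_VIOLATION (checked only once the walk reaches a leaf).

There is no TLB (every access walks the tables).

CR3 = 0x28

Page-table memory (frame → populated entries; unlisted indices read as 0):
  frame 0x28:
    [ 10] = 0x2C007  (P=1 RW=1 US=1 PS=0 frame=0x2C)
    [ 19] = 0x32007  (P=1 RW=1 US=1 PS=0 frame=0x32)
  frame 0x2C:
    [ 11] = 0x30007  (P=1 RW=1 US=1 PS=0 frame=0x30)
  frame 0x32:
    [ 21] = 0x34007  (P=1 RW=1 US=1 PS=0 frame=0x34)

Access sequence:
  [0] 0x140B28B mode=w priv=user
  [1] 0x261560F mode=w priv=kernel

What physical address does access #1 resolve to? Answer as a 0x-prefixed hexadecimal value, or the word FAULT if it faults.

Trace:
#0 VA=0x140B28B (w,user):
  L0 @0x28[10] → 0x2C007  P=1,RW=1,US=1,PS=0
  L1 @0x2C[11] → 0x30007  P=1,RW=1,US=1,PS=0
  → PA=0x3028B  (2 entries read)
#1 VA=0x261560F (w,kernel):
  L0 @0x28[19] → 0x32007  P=1,RW=1,US=1,PS=0
  L1 @0x32[21] → 0x34007  P=1,RW=1,US=1,PS=0
  → PA=0x3460F  (2 entries read)

Access #1 PA: 0x3460F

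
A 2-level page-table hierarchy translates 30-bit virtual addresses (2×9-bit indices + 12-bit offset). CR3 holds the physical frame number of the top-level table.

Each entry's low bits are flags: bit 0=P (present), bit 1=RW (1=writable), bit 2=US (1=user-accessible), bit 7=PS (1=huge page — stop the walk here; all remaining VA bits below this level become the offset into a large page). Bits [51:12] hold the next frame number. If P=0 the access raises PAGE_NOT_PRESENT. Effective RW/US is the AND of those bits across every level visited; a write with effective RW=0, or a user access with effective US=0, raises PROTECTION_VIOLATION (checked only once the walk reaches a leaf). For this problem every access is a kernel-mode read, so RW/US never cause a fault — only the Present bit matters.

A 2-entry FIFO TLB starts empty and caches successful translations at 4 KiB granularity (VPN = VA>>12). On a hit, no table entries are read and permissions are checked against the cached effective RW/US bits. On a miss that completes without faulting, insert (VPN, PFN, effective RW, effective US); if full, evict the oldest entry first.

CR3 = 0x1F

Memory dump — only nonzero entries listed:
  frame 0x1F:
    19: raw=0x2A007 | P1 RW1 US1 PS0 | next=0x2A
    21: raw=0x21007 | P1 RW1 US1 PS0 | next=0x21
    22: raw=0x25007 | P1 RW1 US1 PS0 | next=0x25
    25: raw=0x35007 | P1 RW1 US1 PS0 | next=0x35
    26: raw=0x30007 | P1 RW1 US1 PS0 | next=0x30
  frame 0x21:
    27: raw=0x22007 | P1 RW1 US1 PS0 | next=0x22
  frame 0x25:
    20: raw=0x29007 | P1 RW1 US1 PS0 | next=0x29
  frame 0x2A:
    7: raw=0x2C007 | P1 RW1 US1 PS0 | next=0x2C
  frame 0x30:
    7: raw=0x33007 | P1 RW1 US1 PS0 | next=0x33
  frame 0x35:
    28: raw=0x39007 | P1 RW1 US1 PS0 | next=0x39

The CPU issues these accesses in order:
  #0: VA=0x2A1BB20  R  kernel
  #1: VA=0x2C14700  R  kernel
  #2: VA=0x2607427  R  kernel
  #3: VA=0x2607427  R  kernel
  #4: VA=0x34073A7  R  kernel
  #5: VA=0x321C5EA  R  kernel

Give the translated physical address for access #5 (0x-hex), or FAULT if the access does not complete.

Trace:
#0 VA=0x2A1BB20 (r,kernel):
  L0 @0x1F[21] → 0x21007  P=1,RW=1,US=1,PS=0
  L1 @0x21[27] → 0x22007  P=1,RW=1,US=1,PS=0
  → PA=0x22B20  (2 entries read)
#1 VA=0x2C14700 (r,kernel):
  L0 @0x1F[22] → 0x25007  P=1,RW=1,US=1,PS=0
  L1 @0x25[20] → 0x29007  P=1,RW=1,US=1,PS=0
  → PA=0x29700  (2 entries read)
#2 VA=0x2607427 (r,kernel):
  L0 @0x1F[19] → 0x2A007  P=1,RW=1,US=1,PS=0
  L1 @0x2A[7] → 0x2C007  P=1,RW=1,US=1,PS=0
  → PA=0x2C427  (2 entries read)
#3 VA=0x2607427 (r,kernel):
  TLB hit vpn=0x2607 → PA=0x2C427
#4 VA=0x34073A7 (r,kernel):
  L0 @0x1F[26] → 0x30007  P=1,RW=1,US=1,PS=0
  L1 @0x30[7] → 0x33007  P=1,RW=1,US=1,PS=0
  → PA=0x333A7  (2 entries read)
#5 VA=0x321C5EA (r,kernel):
  L0 @0x1F[25] → 0x35007  P=1,RW=1,US=1,PS=0
  L1 @0x35[28] → 0x39007  P=1,RW=1,US=1,PS=0
  → PA=0x395EA  (2 entries read)

Access #5 PA: 0x395EA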